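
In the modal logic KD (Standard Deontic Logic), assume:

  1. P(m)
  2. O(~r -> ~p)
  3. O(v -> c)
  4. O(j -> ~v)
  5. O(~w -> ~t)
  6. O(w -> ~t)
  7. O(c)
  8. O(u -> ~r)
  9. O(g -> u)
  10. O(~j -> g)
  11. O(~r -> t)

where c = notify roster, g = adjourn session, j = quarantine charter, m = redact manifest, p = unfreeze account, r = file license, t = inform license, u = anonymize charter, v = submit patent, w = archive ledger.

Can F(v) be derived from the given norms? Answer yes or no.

Premises 5 and 6 are O(~w -> ~t) and O(w -> ~t); every ideal world satisfies ~w or w, so in either case ~t holds — hence O(~t).
The contrapositive of premise 11 (O(~r -> t)) is O(~t -> r), and O(~t) is already established, so O(r).
Premise 8, O(u -> ~r), contraposes to O(r -> ~u); with O(r) we get O(~u).
The contrapositive of premise 9 (O(g -> u)) is O(~u -> ~g), and O(~u) is already established, so O(~g).
The contrapositive of premise 10 (O(~j -> g)) is O(~g -> j), and O(~g) is already established, so O(j).
With premise 4, O(j -> ~v), the K-axiom yields O(~v).
Premises 1, 2, 3, 7 do not contribute to this derivation.
So O(~v) holds, i.e. F(v). The claim follows.

Yes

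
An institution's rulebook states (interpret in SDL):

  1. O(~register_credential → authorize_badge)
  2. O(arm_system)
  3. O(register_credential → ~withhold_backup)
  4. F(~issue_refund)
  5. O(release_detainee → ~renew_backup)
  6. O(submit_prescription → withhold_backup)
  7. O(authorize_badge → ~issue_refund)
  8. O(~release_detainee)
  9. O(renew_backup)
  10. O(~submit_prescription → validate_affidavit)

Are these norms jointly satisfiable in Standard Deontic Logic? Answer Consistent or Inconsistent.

Premise 5 is O(release_detainee → ~renew_backup), but O(release_detainee) is not derivable from the premises, so it does not yield O(~renew_backup).
So O(~renew_backup) is not derivable, and the apparent clash with O(renew_backup) does not arise.
A world satisfying every obligation exists (e.g. arm_system=true, authorize_badge=false, issue_refund=true, register_credential=true, release_detainee=false, renew_backup=true, submit_prescription=false, validate_affidavit=true, withhold_backup=false); no atom is both obligatory and forbidden, so the set is consistent.

Consistent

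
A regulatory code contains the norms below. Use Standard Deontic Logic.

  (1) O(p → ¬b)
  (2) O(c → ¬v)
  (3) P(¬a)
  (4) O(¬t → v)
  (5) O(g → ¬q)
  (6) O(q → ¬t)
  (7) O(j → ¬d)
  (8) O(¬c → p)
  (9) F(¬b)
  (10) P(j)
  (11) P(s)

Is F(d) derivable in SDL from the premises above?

Premise 7 is O(j → ¬d), but O(j) is not derivable from the premises (the permission P(j) asserts only ¬O(¬j), not O(j)), so it does not yield O(¬d).
No other premise forces O(¬d). An ideal world satisfying every premise can still have d true, so F(d) is not derivable.

No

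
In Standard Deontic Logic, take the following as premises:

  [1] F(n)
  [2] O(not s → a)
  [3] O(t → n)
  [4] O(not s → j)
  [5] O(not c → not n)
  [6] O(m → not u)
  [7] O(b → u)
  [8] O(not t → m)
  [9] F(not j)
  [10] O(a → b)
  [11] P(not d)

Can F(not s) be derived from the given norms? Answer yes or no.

Premise 1 is F(n), i.e. O(not n).
Premise 3, O(t → n), contraposes to O(not n → not t); with O(not n) we get O(not t).
From O(not t) and premise 8, O(not t → m), we obtain O(m).
From O(m) and premise 6, O(m → not u), we obtain O(not u).
Premise 7 is O(b → u); contrapositively O(not u → not b). Since O(not u) holds, K gives O(not b).
Premise 10 is O(a → b); contrapositively O(not b → not a). Since O(not b) holds, K gives O(not a).
Premise 2, O(not s → a), contraposes to O(not a → s); with O(not a) we get O(s).
Premises 4, 5, 9, 11 do not contribute to this derivation.
So O(s) holds, i.e. F(not s). The claim follows.

Yes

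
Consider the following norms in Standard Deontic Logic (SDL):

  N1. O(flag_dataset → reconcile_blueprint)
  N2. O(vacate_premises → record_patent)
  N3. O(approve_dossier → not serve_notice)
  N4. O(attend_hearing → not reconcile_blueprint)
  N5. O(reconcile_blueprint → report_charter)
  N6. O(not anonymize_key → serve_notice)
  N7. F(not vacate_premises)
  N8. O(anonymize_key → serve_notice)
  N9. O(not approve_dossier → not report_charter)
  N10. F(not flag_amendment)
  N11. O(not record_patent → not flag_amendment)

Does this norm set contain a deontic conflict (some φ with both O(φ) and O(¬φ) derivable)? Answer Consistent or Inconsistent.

Premise 11 is O(not record_patent → not flag_amendment), but O(not record_patent) is not derivable from the premises, so it does not yield O(not flag_amendment).
So O(not flag_amendment) is not derivable, and the apparent clash with O(flag_amendment) does not arise.
A world satisfying every obligation exists (e.g. anonymize_key=false, approve_dossier=false, attend_hearing=false, flag_amendment=true, flag_dataset=false, reconcile_blueprint=false, record_patent=true, report_charter=false, serve_notice=true, vacate_premises=true); no atom is both obligatory and forbidden, so the set is consistent.

Consistent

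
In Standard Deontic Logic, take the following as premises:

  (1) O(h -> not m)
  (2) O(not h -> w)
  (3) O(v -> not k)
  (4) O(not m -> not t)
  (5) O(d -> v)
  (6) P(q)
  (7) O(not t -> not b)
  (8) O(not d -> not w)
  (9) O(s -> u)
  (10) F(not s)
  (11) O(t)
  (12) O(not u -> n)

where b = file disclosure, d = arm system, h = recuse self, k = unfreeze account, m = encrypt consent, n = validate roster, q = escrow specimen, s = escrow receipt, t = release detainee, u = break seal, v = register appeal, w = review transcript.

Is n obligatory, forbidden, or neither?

Neither

Premise 12 is O(not u -> n), but O(not u) is not derivable from the premises, so it does not yield O(n).
No premise or chain of K-axiom applications forces O(n), and none forces O(not n). So n is neither obligatory nor forbidden under these norms.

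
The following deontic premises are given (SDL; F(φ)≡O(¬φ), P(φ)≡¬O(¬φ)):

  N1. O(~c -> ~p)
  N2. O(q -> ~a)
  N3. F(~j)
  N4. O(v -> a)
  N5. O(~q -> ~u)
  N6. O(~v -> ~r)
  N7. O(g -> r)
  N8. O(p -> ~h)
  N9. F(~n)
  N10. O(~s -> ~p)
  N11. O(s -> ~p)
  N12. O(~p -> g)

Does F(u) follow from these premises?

By case analysis on s: premise 11 gives O(s -> ~p) and premise 10 gives O(~s -> ~p), so O(~p) either way.
Premise 12 is O(~p -> g); since O(~p), deontic closure gives O(g).
Premise 7 is O(g -> r); since O(g), deontic closure gives O(r).
Premise 6, O(~v -> ~r), contraposes to O(r -> v); with O(r) we get O(v).
From O(v) and premise 4, O(v -> a), we obtain O(a).
The contrapositive of premise 2 (O(q -> ~a)) is O(a -> ~q), and O(a) is already established, so O(~q).
From O(~q) and premise 5, O(~q -> ~u), we obtain O(~u).
Premises 1, 3, 8, 9 do not contribute to this derivation.
So O(~u) holds, i.e. F(u). The claim follows.

Yes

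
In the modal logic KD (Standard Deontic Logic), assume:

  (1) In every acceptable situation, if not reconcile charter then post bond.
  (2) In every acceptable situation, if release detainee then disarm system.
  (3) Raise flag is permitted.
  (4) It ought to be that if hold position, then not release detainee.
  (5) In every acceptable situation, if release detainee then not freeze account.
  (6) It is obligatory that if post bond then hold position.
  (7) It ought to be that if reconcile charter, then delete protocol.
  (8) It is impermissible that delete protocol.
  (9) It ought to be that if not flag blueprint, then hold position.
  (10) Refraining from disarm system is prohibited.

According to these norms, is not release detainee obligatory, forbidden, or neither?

F(delete_protocol) at premise 8 means O(¬delete_protocol).
The contrapositive of premise 7 (O(reconcile_charter → delete_protocol)) is O(¬delete_protocol → ¬reconcile_charter), and O(¬delete_protocol) is already established, so O(¬reconcile_charter).
Applying K to premise 1 (O(¬reconcile_charter → post_bond)) and O(¬reconcile_charter) yields O(post_bond).
Applying K to premise 6 (O(post_bond → hold_position)) and O(post_bond) yields O(hold_position).
With premise 4, O(hold_position → ¬release_detainee), the K-axiom yields O(¬release_detainee).
Premises 2, 3, 5, 9, 10 do not contribute to this derivation.
Hence ¬release_detainee is obligatory.

Obligatory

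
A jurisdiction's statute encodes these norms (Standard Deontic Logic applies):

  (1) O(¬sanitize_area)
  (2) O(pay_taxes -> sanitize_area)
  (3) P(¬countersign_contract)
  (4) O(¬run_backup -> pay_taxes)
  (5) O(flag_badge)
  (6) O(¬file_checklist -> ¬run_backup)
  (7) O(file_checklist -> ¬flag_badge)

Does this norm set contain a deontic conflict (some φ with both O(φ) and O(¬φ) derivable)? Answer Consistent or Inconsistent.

Premise 5 gives O(flag_badge).
Premise 7, O(file_checklist -> ¬flag_badge), contraposes to O(flag_badge -> ¬file_checklist); with O(flag_badge) we get O(¬file_checklist).
Applying K to premise 6 (O(¬file_checklist -> ¬run_backup)) and O(¬file_checklist) yields O(¬run_backup).
With premise 4, O(¬run_backup -> pay_taxes), the K-axiom yields O(pay_taxes).
Premise 2 is O(pay_taxes -> sanitize_area); since O(pay_taxes), deontic closure gives O(sanitize_area).
However, premise 1 gives O(¬sanitize_area).
We now have both O(sanitize_area) and O(¬sanitize_area) — sanitize_area is simultaneously obligatory and forbidden, violating the D-axiom.

Inconsistent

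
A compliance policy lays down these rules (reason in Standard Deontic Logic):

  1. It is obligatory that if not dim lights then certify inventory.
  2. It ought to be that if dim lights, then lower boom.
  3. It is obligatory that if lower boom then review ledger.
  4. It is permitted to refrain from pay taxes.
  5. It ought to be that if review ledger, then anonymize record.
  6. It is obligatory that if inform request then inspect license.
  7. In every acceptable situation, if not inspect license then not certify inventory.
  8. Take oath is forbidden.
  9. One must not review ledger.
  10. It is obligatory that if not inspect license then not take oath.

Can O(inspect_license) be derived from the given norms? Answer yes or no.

Premise 9, F(review_ledger), is equivalent to O(¬review_ledger).
Premise 3 is O(lower_boom → review_ledger); contrapositively O(¬review_ledger → ¬lower_boom). Since O(¬review_ledger) holds, K gives O(¬lower_boom).
Premise 2 is O(dim_lights → lower_boom); contrapositively O(¬lower_boom → ¬dim_lights). Since O(¬lower_boom) holds, K gives O(¬dim_lights).
With premise 1, O(¬dim_lights → certify_inventory), the K-axiom yields O(certify_inventory).
The contrapositive of premise 7 (O(¬inspect_license → ¬certify_inventory)) is O(certify_inventory → inspect_license), and O(certify_inventory) is already established, so O(inspect_license).
Premises 4, 5, 6, 8, 10 do not contribute to this derivation.
So O(inspect_license) follows.

Yes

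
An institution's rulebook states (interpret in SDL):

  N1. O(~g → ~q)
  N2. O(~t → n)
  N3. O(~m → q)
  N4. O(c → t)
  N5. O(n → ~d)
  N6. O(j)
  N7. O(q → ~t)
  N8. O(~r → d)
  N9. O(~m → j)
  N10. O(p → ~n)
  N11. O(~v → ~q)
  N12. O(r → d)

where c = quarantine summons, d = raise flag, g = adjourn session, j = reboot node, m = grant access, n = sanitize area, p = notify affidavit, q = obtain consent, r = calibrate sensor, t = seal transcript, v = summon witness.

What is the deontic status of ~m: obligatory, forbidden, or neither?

Forbidden

Premises 8 and 12 are O(~r → d) and O(r → d); every ideal world satisfies ~r or r, so in either case d holds — hence O(d).
Premise 5 is O(n → ~d); contrapositively O(d → ~n). Since O(d) holds, K gives O(~n).
The contrapositive of premise 2 (O(~t → n)) is O(~n → t), and O(~n) is already established, so O(t).
Premise 7 is O(q → ~t); contrapositively O(t → ~q). Since O(t) holds, K gives O(~q).
The contrapositive of premise 3 (O(~m → q)) is O(~q → m), and O(~q) is already established, so O(m).
Premises 1, 4, 6, 9, 10, 11 do not contribute to this derivation.
Thus O(m), which is F(~m): ~m is forbidden.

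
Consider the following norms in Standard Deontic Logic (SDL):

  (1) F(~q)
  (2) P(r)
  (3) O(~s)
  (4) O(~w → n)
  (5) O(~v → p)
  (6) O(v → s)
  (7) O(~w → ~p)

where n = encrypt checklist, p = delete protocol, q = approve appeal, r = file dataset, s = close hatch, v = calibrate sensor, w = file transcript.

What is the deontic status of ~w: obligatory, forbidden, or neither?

Forbidden

From premise 3 we have O(~s).
Premise 6 is O(v → s); contrapositively O(~s → ~v). Since O(~s) holds, K gives O(~v).
With premise 5, O(~v → p), the K-axiom yields O(p).
Premise 7, O(~w → ~p), contraposes to O(p → w); with O(p) we get O(w).
Premises 1, 2, 4 do not contribute to this derivation.
Thus O(w), which is F(~w): ~w is forbidden.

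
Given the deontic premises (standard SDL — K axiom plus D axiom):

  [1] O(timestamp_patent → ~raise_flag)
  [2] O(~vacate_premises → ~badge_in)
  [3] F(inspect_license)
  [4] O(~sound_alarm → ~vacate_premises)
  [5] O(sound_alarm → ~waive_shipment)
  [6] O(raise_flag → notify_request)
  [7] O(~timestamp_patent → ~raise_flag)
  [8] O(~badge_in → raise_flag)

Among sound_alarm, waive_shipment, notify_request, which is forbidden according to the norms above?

By case analysis on timestamp_patent: premise 1 gives O(timestamp_patent → ~raise_flag) and premise 7 gives O(~timestamp_patent → ~raise_flag), so O(~raise_flag) either way.
Premise 8 is O(~badge_in → raise_flag); contrapositively O(~raise_flag → badge_in). Since O(~raise_flag) holds, K gives O(badge_in).
Premise 2, O(~vacate_premises → ~badge_in), contraposes to O(badge_in → vacate_premises); with O(badge_in) we get O(vacate_premises).
Premise 4 is O(~sound_alarm → ~vacate_premises); contrapositively O(vacate_premises → sound_alarm). Since O(vacate_premises) holds, K gives O(sound_alarm).
From O(sound_alarm) and premise 5, O(sound_alarm → ~waive_shipment), we obtain O(~waive_shipment).
So O(~waive_shipment) holds, i.e. waive_shipment is forbidden. None of the other listed options is forbidden under the premises.

waive_shipment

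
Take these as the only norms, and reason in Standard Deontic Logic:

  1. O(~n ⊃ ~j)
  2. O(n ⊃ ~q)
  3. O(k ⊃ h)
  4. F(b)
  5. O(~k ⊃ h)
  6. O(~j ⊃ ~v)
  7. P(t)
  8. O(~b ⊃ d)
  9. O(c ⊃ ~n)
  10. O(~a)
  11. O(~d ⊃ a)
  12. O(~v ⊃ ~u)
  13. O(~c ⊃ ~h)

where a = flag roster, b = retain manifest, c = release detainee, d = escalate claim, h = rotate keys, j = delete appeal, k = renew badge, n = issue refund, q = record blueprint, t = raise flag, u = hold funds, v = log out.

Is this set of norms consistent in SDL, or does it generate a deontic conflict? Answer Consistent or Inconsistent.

Premise 11 is O(~d ⊃ a), but O(~d) is not derivable from the premises, so it does not yield O(a).
So O(a) is not derivable, and the apparent clash with O(~a) does not arise.
A world satisfying every obligation exists (e.g. a=false, b=false, c=true, d=true, h=true, j=false, k=false, n=false, q=false, t=false, u=false, v=false); no atom is both obligatory and forbidden, so the set is consistent.

Consistent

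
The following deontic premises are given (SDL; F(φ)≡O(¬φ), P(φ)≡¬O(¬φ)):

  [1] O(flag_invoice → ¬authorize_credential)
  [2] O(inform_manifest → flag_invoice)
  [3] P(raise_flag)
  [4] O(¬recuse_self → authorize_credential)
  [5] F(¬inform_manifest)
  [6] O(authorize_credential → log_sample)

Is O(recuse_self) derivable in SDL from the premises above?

Yes

F(¬inform_manifest) at premise 5 means O(inform_manifest).
Premise 2 is O(inform_manifest → flag_invoice); since O(inform_manifest), deontic closure gives O(flag_invoice).
From O(flag_invoice) and premise 1, O(flag_invoice → ¬authorize_credential), we obtain O(¬authorize_credential).
Premise 4, O(¬recuse_self → authorize_credential), contraposes to O(¬authorize_credential → recuse_self); with O(¬authorize_credential) we get O(recuse_self).
Premises 3, 6 do not contribute to this derivation.
So O(recuse_self) follows.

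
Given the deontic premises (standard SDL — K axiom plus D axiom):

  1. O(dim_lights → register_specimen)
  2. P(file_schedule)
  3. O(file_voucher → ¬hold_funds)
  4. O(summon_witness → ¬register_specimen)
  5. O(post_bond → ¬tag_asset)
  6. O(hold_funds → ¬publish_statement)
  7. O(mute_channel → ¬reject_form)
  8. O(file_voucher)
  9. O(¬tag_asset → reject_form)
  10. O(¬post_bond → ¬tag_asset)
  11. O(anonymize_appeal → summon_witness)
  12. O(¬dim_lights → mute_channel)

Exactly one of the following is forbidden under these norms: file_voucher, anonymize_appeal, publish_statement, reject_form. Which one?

anonymize_appeal

Premises 10 and 5 cover both cases: O(¬post_bond → ¬tag_asset) and O(post_bond → ¬tag_asset). Since ¬post_bond ∨ post_bond is a tautology, O(¬tag_asset) follows.
Applying K to premise 9 (O(¬tag_asset → reject_form)) and O(¬tag_asset) yields O(reject_form).
The contrapositive of premise 7 (O(mute_channel → ¬reject_form)) is O(reject_form → ¬mute_channel), and O(reject_form) is already established, so O(¬mute_channel).
Premise 12 is O(¬dim_lights → mute_channel); contrapositively O(¬mute_channel → dim_lights). Since O(¬mute_channel) holds, K gives O(dim_lights).
Applying K to premise 1 (O(dim_lights → register_specimen)) and O(dim_lights) yields O(register_specimen).
Premise 4, O(summon_witness → ¬register_specimen), contraposes to O(register_specimen → ¬summon_witness); with O(register_specimen) we get O(¬summon_witness).
The contrapositive of premise 11 (O(anonymize_appeal → summon_witness)) is O(¬summon_witness → ¬anonymize_appeal), and O(¬summon_witness) is already established, so O(¬anonymize_appeal).
So O(¬anonymize_appeal) holds, i.e. anonymize_appeal is forbidden. None of the other listed options is forbidden under the premises.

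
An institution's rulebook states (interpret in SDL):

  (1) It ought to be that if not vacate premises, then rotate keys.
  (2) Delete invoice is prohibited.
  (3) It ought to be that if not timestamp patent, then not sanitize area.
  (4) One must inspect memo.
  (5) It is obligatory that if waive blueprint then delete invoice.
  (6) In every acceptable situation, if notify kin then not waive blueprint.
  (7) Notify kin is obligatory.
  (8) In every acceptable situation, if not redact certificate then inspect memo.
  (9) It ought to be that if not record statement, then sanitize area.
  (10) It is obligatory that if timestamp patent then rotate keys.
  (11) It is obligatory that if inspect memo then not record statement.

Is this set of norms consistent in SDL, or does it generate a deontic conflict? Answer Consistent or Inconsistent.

Consistent

Premise 5 is O(waive_blueprint → delete_invoice), but O(waive_blueprint) is not derivable from the premises, so it does not yield O(delete_invoice).
So O(delete_invoice) is not derivable, and the apparent clash with O(¬delete_invoice) does not arise.
A world satisfying every obligation exists (e.g. delete_invoice=false, inspect_memo=true, notify_kin=true, record_statement=false, redact_certificate=false, rotate_keys=true, sanitize_area=true, timestamp_patent=true, vacate_premises=false, waive_blueprint=false); no atom is both obligatory and forbidden, so the set is consistent.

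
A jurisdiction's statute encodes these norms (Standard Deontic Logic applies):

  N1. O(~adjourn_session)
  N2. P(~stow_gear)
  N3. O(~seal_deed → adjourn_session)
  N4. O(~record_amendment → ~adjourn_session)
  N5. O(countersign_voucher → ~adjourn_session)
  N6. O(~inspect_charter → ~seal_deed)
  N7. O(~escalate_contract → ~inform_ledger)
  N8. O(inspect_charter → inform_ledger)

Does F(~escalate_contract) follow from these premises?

Yes

Premise 1 gives O(~adjourn_session).
Premise 3, O(~seal_deed → adjourn_session), contraposes to O(~adjourn_session → seal_deed); with O(~adjourn_session) we get O(seal_deed).
Premise 6 is O(~inspect_charter → ~seal_deed); contrapositively O(seal_deed → inspect_charter). Since O(seal_deed) holds, K gives O(inspect_charter).
From O(inspect_charter) and premise 8, O(inspect_charter → inform_ledger), we obtain O(inform_ledger).
Premise 7, O(~escalate_contract → ~inform_ledger), contraposes to O(inform_ledger → escalate_contract); with O(inform_ledger) we get O(escalate_contract).
Premises 2, 4, 5 do not contribute to this derivation.
So O(escalate_contract) holds, i.e. F(~escalate_contract). The claim follows.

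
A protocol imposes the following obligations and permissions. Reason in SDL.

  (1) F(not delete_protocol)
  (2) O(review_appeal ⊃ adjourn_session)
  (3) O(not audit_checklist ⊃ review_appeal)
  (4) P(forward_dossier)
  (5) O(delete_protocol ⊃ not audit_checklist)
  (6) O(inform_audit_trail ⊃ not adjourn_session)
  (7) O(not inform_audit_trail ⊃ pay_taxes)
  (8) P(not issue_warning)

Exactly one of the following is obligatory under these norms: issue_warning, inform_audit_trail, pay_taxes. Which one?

Premise 1 is F(not delete_protocol), i.e. O(delete_protocol).
Premise 5 is O(delete_protocol ⊃ not audit_checklist); since O(delete_protocol), deontic closure gives O(not audit_checklist).
From O(not audit_checklist) and premise 3, O(not audit_checklist ⊃ review_appeal), we obtain O(review_appeal).
Applying K to premise 2 (O(review_appeal ⊃ adjourn_session)) and O(review_appeal) yields O(adjourn_session).
Premise 6, O(inform_audit_trail ⊃ not adjourn_session), contraposes to O(adjourn_session ⊃ not inform_audit_trail); with O(adjourn_session) we get O(not inform_audit_trail).
With premise 7, O(not inform_audit_trail ⊃ pay_taxes), the K-axiom yields O(pay_taxes).
So O(pay_taxes) holds — pay_taxes is obligatory. None of the other listed options is made obligatory by any chain of premises.

pay_taxes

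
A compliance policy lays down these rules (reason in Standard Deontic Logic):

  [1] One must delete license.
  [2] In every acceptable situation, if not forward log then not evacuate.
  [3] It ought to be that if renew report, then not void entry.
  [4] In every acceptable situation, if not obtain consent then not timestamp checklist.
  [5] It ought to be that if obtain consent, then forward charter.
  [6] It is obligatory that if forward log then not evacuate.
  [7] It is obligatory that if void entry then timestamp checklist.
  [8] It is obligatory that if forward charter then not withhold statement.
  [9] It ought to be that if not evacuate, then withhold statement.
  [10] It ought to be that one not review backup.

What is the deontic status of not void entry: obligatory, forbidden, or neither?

Premises 2 and 6 are O(¬forward_log → ¬evacuate) and O(forward_log → ¬evacuate); every ideal world satisfies ¬forward_log or forward_log, so in either case ¬evacuate holds — hence O(¬evacuate).
Applying K to premise 9 (O(¬evacuate → withhold_statement)) and O(¬evacuate) yields O(withhold_statement).
Premise 8, O(forward_charter → ¬withhold_statement), contraposes to O(withhold_statement → ¬forward_charter); with O(withhold_statement) we get O(¬forward_charter).
Premise 5, O(obtain_consent → forward_charter), contraposes to O(¬forward_charter → ¬obtain_consent); with O(¬forward_charter) we get O(¬obtain_consent).
Premise 4 is O(¬obtain_consent → ¬timestamp_checklist); since O(¬obtain_consent), deontic closure gives O(¬timestamp_checklist).
Premise 7, O(void_entry → timestamp_checklist), contraposes to O(¬timestamp_checklist → ¬void_entry); with O(¬timestamp_checklist) we get O(¬void_entry).
Premises 1, 3, 10 do not contribute to this derivation.
Hence ¬void_entry is obligatory.

Obligatory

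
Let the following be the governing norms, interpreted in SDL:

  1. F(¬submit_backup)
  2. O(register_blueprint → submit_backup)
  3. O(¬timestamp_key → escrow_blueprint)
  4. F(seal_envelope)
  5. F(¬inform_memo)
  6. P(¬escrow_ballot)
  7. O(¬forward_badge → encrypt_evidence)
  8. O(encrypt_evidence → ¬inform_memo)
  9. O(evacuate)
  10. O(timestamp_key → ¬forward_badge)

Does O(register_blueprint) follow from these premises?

Premise 2 is O(register_blueprint → submit_backup); even if O(submit_backup) held, inferring O(register_blueprint) would be affirming the consequent — invalid.
No other premise forces O(register_blueprint). An ideal world satisfying every premise can still have register_blueprint false, so O(register_blueprint) is not derivable.

No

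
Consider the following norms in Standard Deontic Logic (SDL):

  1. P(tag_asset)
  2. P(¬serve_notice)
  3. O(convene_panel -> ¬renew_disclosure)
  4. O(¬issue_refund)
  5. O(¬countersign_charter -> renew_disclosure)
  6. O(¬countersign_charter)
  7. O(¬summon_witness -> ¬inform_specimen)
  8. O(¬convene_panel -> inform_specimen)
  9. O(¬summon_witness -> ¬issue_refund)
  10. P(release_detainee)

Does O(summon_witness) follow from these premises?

Premise 6 states O(¬countersign_charter) outright.
With premise 5, O(¬countersign_charter -> renew_disclosure), the K-axiom yields O(renew_disclosure).
Premise 3 is O(convene_panel -> ¬renew_disclosure); contrapositively O(renew_disclosure -> ¬convene_panel). Since O(renew_disclosure) holds, K gives O(¬convene_panel).
Applying K to premise 8 (O(¬convene_panel -> inform_specimen)) and O(¬convene_panel) yields O(inform_specimen).
Premise 7, O(¬summon_witness -> ¬inform_specimen), contraposes to O(inform_specimen -> summon_witness); with O(inform_specimen) we get O(summon_witness).
Premises 1, 2, 4, 9, 10 do not contribute to this derivation.
So O(summon_witness) follows.

Yes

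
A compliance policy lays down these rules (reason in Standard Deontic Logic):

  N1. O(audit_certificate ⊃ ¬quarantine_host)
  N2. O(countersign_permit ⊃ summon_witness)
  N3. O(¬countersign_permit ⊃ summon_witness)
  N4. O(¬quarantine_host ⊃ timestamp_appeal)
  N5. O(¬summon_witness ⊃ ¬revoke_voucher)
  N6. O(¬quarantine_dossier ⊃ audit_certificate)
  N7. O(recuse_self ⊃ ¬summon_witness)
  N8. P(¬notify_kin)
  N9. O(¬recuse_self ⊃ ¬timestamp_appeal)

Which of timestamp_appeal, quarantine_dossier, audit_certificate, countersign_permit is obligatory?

Premises 3 and 2 are O(¬countersign_permit ⊃ summon_witness) and O(countersign_permit ⊃ summon_witness); every ideal world satisfies ¬countersign_permit or countersign_permit, so in either case summon_witness holds — hence O(summon_witness).
Premise 7 is O(recuse_self ⊃ ¬summon_witness); contrapositively O(summon_witness ⊃ ¬recuse_self). Since O(summon_witness) holds, K gives O(¬recuse_self).
With premise 9, O(¬recuse_self ⊃ ¬timestamp_appeal), the K-axiom yields O(¬timestamp_appeal).
Premise 4, O(¬quarantine_host ⊃ timestamp_appeal), contraposes to O(¬timestamp_appeal ⊃ quarantine_host); with O(¬timestamp_appeal) we get O(quarantine_host).
The contrapositive of premise 1 (O(audit_certificate ⊃ ¬quarantine_host)) is O(quarantine_host ⊃ ¬audit_certificate), and O(quarantine_host) is already established, so O(¬audit_certificate).
Premise 6 is O(¬quarantine_dossier ⊃ audit_certificate); contrapositively O(¬audit_certificate ⊃ quarantine_dossier). Since O(¬audit_certificate) holds, K gives O(quarantine_dossier).
So O(quarantine_dossier) holds — quarantine_dossier is obligatory. None of the other listed options is made obligatory by any chain of premises.

quarantine_dossier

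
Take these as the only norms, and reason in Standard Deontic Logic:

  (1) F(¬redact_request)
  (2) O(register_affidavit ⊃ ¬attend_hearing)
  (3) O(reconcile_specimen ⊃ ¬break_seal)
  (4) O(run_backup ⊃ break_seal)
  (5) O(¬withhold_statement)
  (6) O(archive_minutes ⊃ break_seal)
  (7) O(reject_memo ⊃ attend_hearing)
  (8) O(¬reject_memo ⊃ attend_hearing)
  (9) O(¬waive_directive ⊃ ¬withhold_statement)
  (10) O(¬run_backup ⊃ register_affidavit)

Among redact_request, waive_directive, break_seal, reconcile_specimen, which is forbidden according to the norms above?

reconcile_specimen

Premises 7 and 8 are O(reject_memo ⊃ attend_hearing) and O(¬reject_memo ⊃ attend_hearing); every ideal world satisfies reject_memo or ¬reject_memo, so in either case attend_hearing holds — hence O(attend_hearing).
Premise 2, O(register_affidavit ⊃ ¬attend_hearing), contraposes to O(attend_hearing ⊃ ¬register_affidavit); with O(attend_hearing) we get O(¬register_affidavit).
Premise 10 is O(¬run_backup ⊃ register_affidavit); contrapositively O(¬register_affidavit ⊃ run_backup). Since O(¬register_affidavit) holds, K gives O(run_backup).
With premise 4, O(run_backup ⊃ break_seal), the K-axiom yields O(break_seal).
Premise 3, O(reconcile_specimen ⊃ ¬break_seal), contraposes to O(break_seal ⊃ ¬reconcile_specimen); with O(break_seal) we get O(¬reconcile_specimen).
So O(¬reconcile_specimen) holds, i.e. reconcile_specimen is forbidden. None of the other listed options is forbidden under the premises.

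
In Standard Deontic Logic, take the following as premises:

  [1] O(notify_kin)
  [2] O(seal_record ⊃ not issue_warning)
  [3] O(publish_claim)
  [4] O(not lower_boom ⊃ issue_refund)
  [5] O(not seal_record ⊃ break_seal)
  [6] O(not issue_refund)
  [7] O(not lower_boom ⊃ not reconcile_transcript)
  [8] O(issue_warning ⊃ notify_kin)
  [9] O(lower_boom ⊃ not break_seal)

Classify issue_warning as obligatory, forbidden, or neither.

Forbidden

Premise 6 states O(not issue_refund) outright.
The contrapositive of premise 4 (O(not lower_boom ⊃ issue_refund)) is O(not issue_refund ⊃ lower_boom), and O(not issue_refund) is already established, so O(lower_boom).
Premise 9 is O(lower_boom ⊃ not break_seal); since O(lower_boom), deontic closure gives O(not break_seal).
Premise 5 is O(not seal_record ⊃ break_seal); contrapositively O(not break_seal ⊃ seal_record). Since O(not break_seal) holds, K gives O(seal_record).
With premise 2, O(seal_record ⊃ not issue_warning), the K-axiom yields O(not issue_warning).
Premises 1, 3, 7, 8 do not contribute to this derivation.
Thus O(not issue_warning), which is F(issue_warning): issue_warning is forbidden.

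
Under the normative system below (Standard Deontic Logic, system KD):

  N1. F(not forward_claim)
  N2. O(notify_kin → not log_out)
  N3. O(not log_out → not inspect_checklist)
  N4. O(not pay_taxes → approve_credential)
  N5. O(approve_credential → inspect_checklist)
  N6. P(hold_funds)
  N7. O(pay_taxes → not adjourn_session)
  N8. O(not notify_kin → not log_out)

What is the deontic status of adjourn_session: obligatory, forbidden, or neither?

Premises 8 and 2 cover both cases: O(not notify_kin → not log_out) and O(notify_kin → not log_out). Since not notify_kin ∨ notify_kin is a tautology, O(not log_out) follows.
Premise 3 is O(not log_out → not inspect_checklist); since O(not log_out), deontic closure gives O(not inspect_checklist).
Premise 5 is O(approve_credential → inspect_checklist); contrapositively O(not inspect_checklist → not approve_credential). Since O(not inspect_checklist) holds, K gives O(not approve_credential).
Premise 4, O(not pay_taxes → approve_credential), contraposes to O(not approve_credential → pay_taxes); with O(not approve_credential) we get O(pay_taxes).
With premise 7, O(pay_taxes → not adjourn_session), the K-axiom yields O(not adjourn_session).
Premises 1, 6 do not contribute to this derivation.
Thus O(not adjourn_session), which is F(adjourn_session): adjourn_session is forbidden.

Forbidden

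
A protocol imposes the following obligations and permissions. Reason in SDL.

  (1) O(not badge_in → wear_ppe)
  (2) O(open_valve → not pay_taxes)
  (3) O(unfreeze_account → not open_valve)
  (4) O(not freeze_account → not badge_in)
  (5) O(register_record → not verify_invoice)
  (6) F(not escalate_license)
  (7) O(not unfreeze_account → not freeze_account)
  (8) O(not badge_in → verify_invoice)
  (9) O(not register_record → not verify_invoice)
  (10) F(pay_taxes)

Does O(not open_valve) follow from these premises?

By case analysis on not register_record: premise 9 gives O(not register_record → not verify_invoice) and premise 5 gives O(register_record → not verify_invoice), so O(not verify_invoice) either way.
Premise 8, O(not badge_in → verify_invoice), contraposes to O(not verify_invoice → badge_in); with O(not verify_invoice) we get O(badge_in).
Premise 4, O(not freeze_account → not badge_in), contraposes to O(badge_in → freeze_account); with O(badge_in) we get O(freeze_account).
Premise 7 is O(not unfreeze_account → not freeze_account); contrapositively O(freeze_account → unfreeze_account). Since O(freeze_account) holds, K gives O(unfreeze_account).
Premise 3 is O(unfreeze_account → not open_valve); since O(unfreeze_account), deontic closure gives O(not open_valve).
Premises 1, 2, 6, 10 do not contribute to this derivation.
So O(not open_valve) follows.

Yes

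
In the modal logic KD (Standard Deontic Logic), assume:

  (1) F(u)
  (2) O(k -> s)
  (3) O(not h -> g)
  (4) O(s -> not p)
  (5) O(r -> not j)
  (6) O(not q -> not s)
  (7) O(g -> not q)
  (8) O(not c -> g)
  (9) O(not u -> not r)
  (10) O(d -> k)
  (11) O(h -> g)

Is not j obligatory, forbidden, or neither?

Premise 5 is O(r -> not j), but O(r) is not derivable from the premises, so it does not yield O(not j).
No premise or chain of K-axiom applications forces O(not j), and none forces O(j). So not j is neither obligatory nor forbidden under these norms.

Neither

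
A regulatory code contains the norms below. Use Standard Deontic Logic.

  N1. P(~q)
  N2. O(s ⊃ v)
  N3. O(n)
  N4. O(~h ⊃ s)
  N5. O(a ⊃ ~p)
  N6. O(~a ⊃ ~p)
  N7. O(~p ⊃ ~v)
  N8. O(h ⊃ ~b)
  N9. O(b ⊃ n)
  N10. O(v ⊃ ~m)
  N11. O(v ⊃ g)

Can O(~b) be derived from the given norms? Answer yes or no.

Yes

Premises 5 and 6 are O(a ⊃ ~p) and O(~a ⊃ ~p); every ideal world satisfies a or ~a, so in either case ~p holds — hence O(~p).
Premise 7 is O(~p ⊃ ~v); since O(~p), deontic closure gives O(~v).
Premise 2, O(s ⊃ v), contraposes to O(~v ⊃ ~s); with O(~v) we get O(~s).
Premise 4 is O(~h ⊃ s); contrapositively O(~s ⊃ h). Since O(~s) holds, K gives O(h).
Premise 8 is O(h ⊃ ~b); since O(h), deontic closure gives O(~b).
Premises 1, 3, 9, 10, 11 do not contribute to this derivation.
So O(~b) follows.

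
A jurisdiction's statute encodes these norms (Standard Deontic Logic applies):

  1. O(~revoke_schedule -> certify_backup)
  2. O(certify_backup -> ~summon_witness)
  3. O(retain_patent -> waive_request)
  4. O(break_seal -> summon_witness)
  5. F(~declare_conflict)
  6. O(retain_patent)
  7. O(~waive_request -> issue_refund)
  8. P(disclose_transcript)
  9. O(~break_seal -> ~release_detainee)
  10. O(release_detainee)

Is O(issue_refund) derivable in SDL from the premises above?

Premise 7 is O(~waive_request -> issue_refund), but O(~waive_request) is not derivable from the premises, so it does not yield O(issue_refund).
No other premise forces O(issue_refund). An ideal world satisfying every premise can still have issue_refund false, so O(issue_refund) is not derivable.

No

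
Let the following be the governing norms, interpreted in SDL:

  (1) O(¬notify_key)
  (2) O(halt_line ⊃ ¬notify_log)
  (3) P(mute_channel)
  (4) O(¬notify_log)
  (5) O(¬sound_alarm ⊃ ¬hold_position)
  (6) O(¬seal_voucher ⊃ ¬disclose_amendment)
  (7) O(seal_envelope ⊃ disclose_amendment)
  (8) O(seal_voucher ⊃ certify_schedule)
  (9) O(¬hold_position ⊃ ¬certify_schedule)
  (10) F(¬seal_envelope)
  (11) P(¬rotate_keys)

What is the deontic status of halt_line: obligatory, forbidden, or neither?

Premise 2 is O(halt_line ⊃ ¬notify_log); even if O(¬notify_log) held, inferring O(halt_line) would be affirming the consequent — invalid.
No premise or chain of K-axiom applications forces O(halt_line), and none forces O(¬halt_line). So halt_line is neither obligatory nor forbidden under these norms.

Neither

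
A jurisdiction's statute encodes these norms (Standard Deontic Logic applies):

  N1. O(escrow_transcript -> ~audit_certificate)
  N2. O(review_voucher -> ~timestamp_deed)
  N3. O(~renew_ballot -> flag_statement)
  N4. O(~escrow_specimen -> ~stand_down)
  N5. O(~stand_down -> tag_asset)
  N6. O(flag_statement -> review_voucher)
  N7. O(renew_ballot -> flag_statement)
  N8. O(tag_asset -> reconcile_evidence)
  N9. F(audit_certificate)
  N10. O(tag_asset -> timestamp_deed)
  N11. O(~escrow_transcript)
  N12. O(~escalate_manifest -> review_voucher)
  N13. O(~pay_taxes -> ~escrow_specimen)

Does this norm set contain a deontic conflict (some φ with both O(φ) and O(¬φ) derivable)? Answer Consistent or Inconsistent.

Premise 1 is O(escrow_transcript -> ~audit_certificate); even if O(~audit_certificate) held, inferring O(escrow_transcript) would be affirming the consequent — invalid.
So O(escrow_transcript) is not derivable, and the apparent clash with O(~escrow_transcript) does not arise.
A world satisfying every obligation exists (e.g. audit_certificate=false, escalate_manifest=false, escrow_specimen=true, escrow_transcript=false, flag_statement=true, pay_taxes=true, reconcile_evidence=false, renew_ballot=false, review_voucher=true, stand_down=true, tag_asset=false, timestamp_deed=false); no atom is both obligatory and forbidden, so the set is consistent.

Consistent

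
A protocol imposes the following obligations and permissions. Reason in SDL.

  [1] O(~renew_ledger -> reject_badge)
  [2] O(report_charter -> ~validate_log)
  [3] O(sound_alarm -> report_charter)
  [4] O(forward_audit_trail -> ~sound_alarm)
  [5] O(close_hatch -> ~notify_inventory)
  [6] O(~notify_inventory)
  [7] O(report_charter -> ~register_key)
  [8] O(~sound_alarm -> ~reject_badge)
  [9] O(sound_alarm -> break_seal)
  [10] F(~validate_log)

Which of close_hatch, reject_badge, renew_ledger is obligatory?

F(~validate_log) at premise 10 means O(validate_log).
The contrapositive of premise 2 (O(report_charter -> ~validate_log)) is O(validate_log -> ~report_charter), and O(validate_log) is already established, so O(~report_charter).
The contrapositive of premise 3 (O(sound_alarm -> report_charter)) is O(~report_charter -> ~sound_alarm), and O(~report_charter) is already established, so O(~sound_alarm).
Premise 8 is O(~sound_alarm -> ~reject_badge); since O(~sound_alarm), deontic closure gives O(~reject_badge).
The contrapositive of premise 1 (O(~renew_ledger -> reject_badge)) is O(~reject_badge -> renew_ledger), and O(~reject_badge) is already established, so O(renew_ledger).
So O(renew_ledger) holds — renew_ledger is obligatory. None of the other listed options is made obligatory by any chain of premises.

renew_ledger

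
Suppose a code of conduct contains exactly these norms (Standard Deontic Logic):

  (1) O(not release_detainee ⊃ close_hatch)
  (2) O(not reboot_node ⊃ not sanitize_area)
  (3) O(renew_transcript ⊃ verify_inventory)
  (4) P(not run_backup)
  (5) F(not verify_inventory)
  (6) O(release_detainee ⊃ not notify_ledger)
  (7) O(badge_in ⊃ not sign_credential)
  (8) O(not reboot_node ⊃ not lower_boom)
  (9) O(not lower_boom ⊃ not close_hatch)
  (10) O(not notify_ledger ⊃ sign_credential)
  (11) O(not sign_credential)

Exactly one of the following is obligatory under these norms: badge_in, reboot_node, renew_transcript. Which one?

reboot_node

From premise 11 we have O(not sign_credential).
Premise 10 is O(not notify_ledger ⊃ sign_credential); contrapositively O(not sign_credential ⊃ notify_ledger). Since O(not sign_credential) holds, K gives O(notify_ledger).
Premise 6, O(release_detainee ⊃ not notify_ledger), contraposes to O(notify_ledger ⊃ not release_detainee); with O(notify_ledger) we get O(not release_detainee).
From O(not release_detainee) and premise 1, O(not release_detainee ⊃ close_hatch), we obtain O(close_hatch).
Premise 9, O(not lower_boom ⊃ not close_hatch), contraposes to O(close_hatch ⊃ lower_boom); with O(close_hatch) we get O(lower_boom).
Premise 8, O(not reboot_node ⊃ not lower_boom), contraposes to O(lower_boom ⊃ reboot_node); with O(lower_boom) we get O(reboot_node).
So O(reboot_node) holds — reboot_node is obligatory. None of the other listed options is made obligatory by any chain of premises.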